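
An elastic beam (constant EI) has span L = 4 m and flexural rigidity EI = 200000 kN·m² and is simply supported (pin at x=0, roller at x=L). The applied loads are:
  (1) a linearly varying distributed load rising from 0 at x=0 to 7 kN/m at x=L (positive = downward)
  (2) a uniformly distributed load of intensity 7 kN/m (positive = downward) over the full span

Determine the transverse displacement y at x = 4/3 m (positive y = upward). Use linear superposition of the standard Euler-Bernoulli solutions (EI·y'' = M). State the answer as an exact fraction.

y(4/3) = -343/2278125 m

Load 1 — triangular load w₀=7 kN/m (0→w₀ over full span):
  y_1 = -w₀x(7L⁴-10L²x²+3x⁴)/(360LEI) = -7·(4/3)·(7·4⁴-10·4²·(4/3)²+3·(4/3)⁴)/(360·4·200000) = -112/2278125 m
Load 2 — uniform load w=7 kN/m over full span:
  y_2 = -wx(L³-2Lx²+x³)/(24EI) = -7·(4/3)·(4³-2·4·(4/3)²+(4/3)³)/(24·200000) = -77/759375 m
Superposition: y = Σ y_i = -343/2278125 m ≈ -0.000151 m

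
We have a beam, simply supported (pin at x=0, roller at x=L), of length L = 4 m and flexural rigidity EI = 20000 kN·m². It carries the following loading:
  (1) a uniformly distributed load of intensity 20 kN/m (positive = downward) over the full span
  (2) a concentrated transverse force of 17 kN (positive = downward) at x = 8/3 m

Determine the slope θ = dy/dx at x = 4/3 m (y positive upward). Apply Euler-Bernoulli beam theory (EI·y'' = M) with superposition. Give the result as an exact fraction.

Load 1 — uniform load w=20 kN/m over full span:
  θ_1 = -w(L³-6Lx²+4x³)/(24EI) = -20·(4³-6·4·(4/3)²+4·(4/3)³)/(24·20000) = -13/10125 rad
Load 2 — point force P=17 kN at a=8/3 m (b=L-a=4/3):
  θ_2 = -Pb(L²-b²-3x²)/(6LEI)  [x≤a] = -17·(4/3)·(4²-(4/3)²-3·(4/3)²)/(6·4·20000) = -17/40500 rad
Superposition: θ = Σ θ_i = -23/13500 rad ≈ -0.001704 rad

θ(4/3) = -23/13500 rad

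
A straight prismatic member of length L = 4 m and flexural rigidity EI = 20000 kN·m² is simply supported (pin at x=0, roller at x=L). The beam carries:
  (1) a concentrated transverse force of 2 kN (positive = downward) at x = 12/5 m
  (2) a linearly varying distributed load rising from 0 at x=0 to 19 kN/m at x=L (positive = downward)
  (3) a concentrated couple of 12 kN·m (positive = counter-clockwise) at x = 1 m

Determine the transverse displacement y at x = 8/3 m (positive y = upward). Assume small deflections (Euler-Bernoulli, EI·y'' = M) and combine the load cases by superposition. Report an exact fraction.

Load 1 — point force P=2 kN at a=12/5 m (b=L-a=8/5):
  y_1 = -Pa(L-x)(2Lx-a²-x²)/(6LEI)  [x>a] = -2·(12/5)·(4-(8/3))·(2·4·(8/3)-(12/5)²-(8/3)²)/(6·4·20000) = -238/2109375 m
Load 2 — triangular load w₀=19 kN/m (0→w₀ over full span):
  y_2 = -w₀x(7L⁴-10L²x²+3x⁴)/(360LEI) = -19·(8/3)·(7·4⁴-10·4²·(8/3)²+3·(8/3)⁴)/(360·4·20000) = -646/455625 m
Load 3 — applied couple M₀=12 kN·m at a=1 m (b=L-a=3):
  y_3 = (M₀x³/(6L)-M₀(x-a)²/2+C₁x)/EI  [x>a] with C₁=M₀(3b²-L²)/(6L)=11/2 = (12·(8/3)³/(6·4)-12·((8/3)-1)²/2+(11/2)·(8/3))/20000 = 101/270000 m
Superposition: y = Σ y_i = -1053941/911250000 m ≈ -0.001157 m

y(8/3) = -1053941/911250000 m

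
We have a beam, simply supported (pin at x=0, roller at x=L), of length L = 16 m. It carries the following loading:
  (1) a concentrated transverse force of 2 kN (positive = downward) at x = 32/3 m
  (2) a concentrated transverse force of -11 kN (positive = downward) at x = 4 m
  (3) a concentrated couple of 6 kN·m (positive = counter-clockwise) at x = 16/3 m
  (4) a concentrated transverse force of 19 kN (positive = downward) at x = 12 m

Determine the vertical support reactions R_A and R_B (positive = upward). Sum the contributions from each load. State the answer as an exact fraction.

R_A = -59/24 kN, R_B = 299/24 kN

Load 1 — point force P=2 kN at a=32/3 m (b=L-a=16/3):
  R_A = Pb/L = 2·(16/3)/16 = 2/3 kN
  R_B = Pa/L = 2·(32/3)/16 = 4/3 kN
Load 2 — point force P=-11 kN at a=4 m (b=L-a=12):
  R_A = Pb/L = (-11)·12/16 = -33/4 kN
  R_B = Pa/L = (-11)·4/16 = -11/4 kN
Load 3 — applied couple M₀=6 kN·m at a=16/3 m (b=L-a=32/3):
  R_A = M₀/L = 6/16 = 3/8 kN
  R_B = -M₀/L = -6/16 = -3/8 kN
Load 4 — point force P=19 kN at a=12 m (b=L-a=4):
  R_A = Pb/L = 19·4/16 = 19/4 kN
  R_B = Pa/L = 19·12/16 = 57/4 kN
Superposition: R_A = -59/24 kN, R_B = 299/24 kN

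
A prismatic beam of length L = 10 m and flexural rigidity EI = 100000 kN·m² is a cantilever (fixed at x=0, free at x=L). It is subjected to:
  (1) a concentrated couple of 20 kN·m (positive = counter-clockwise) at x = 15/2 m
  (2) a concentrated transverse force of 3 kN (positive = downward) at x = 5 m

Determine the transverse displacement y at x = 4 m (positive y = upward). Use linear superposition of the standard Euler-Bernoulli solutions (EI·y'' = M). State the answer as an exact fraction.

y(4) = 9/12500 m

Load 1 — applied couple M₀=20 kN·m at a=15/2 m (b=L-a=5/2):
  y_1 = M₀x²/(2EI)  [x≤a] = 20·4²/(2·100000) = 1/625 m
Load 2 — point force P=3 kN at a=5 m (b=L-a=5):
  y_2 = -Px²(3a-x)/(6EI)  [x≤a] = -3·4²·(3·5-4)/(6·100000) = -11/12500 m
Superposition: y = Σ y_i = 9/12500 m ≈ 0.000720 m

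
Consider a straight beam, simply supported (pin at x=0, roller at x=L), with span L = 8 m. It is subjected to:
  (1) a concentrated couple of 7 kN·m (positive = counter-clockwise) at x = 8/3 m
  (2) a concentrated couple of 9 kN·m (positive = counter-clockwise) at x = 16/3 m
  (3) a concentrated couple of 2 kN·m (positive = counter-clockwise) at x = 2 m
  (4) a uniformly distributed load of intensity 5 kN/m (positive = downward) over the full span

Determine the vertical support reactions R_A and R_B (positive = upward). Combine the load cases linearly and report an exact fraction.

Load 1 — applied couple M₀=7 kN·m at a=8/3 m (b=L-a=16/3):
  R_A = M₀/L = 7/8 kN
  R_B = -M₀/L = -7/8 kN
Load 2 — applied couple M₀=9 kN·m at a=16/3 m (b=L-a=8/3):
  R_A = M₀/L = 9/8 kN
  R_B = -M₀/L = -9/8 kN
Load 3 — applied couple M₀=2 kN·m at a=2 m (b=L-a=6):
  R_A = M₀/L = 2/8 = 1/4 kN
  R_B = -M₀/L = -2/8 = -1/4 kN
Load 4 — uniform load w=5 kN/m over full span:
  R_A = wL/2 = 5·8/2 = 20 kN
  R_B = wL/2 = 5·8/2 = 20 kN
Superposition: R_A = 89/4 kN, R_B = 71/4 kN

R_A = 89/4 kN, R_B = 71/4 kN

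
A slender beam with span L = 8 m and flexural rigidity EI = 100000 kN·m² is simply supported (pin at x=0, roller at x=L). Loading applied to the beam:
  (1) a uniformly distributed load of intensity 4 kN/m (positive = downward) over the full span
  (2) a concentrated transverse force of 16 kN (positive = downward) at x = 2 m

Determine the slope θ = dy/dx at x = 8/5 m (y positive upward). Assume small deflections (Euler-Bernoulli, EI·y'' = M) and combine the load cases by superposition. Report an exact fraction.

Load 1 — uniform load w=4 kN/m over full span:
  θ_1 = -w(L³-6Lx²+4x³)/(24EI) = -4·(8³-6·8·(8/5)²+4·(8/5)³)/(24·100000) = -264/390625 rad
Load 2 — point force P=16 kN at a=2 m (b=L-a=6):
  θ_2 = -Pb(L²-b²-3x²)/(6LEI)  [x≤a] = -16·6·(8²-6²-3·(8/5)²)/(6·8·100000) = -127/312500 rad
Superposition: θ = Σ θ_i = -1691/1562500 rad ≈ -0.001082 rad

θ(8/5) = -1691/1562500 rad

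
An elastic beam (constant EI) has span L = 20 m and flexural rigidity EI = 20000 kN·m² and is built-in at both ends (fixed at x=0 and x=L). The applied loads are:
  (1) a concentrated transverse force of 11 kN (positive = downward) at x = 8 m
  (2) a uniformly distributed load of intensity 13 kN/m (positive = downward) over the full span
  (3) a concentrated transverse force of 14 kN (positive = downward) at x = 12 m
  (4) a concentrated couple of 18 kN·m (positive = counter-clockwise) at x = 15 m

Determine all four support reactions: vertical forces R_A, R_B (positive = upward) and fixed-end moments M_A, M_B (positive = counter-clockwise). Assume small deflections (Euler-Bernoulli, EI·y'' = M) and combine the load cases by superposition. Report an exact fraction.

R_A = 286137/2000 kN, M_A = 298511/600 kN·m, R_B = 283863/2000 kN, M_B = -298889/600 kN·m

Load 1 — point force P=11 kN at a=8 m (b=L-a=12):
  R_A = Pb²(3a+b)/L³ = 11·12²·(3·8+12)/20³ = 891/125 kN
  M_A = Pab²/L² = 11·8·12²/20² = 792/25 kN·m
  R_B = Pa²(a+3b)/L³ = 11·8²·(8+3·12)/20³ = 484/125 kN
  M_B = -Pa²b/L² = -11·8²·12/20² = -528/25 kN·m
Load 2 — uniform load w=13 kN/m over full span:
  R_A = wL/2 = 13·20/2 = 130 kN
  M_A = wL²/12 = 13·20²/12 = 1300/3 kN·m
  R_B = wL/2 = 13·20/2 = 130 kN
  M_B = -wL²/12 = -13·20²/12 = -1300/3 kN·m
Load 3 — point force P=14 kN at a=12 m (b=L-a=8):
  R_A = Pb²(3a+b)/L³ = 14·8²·(3·12+8)/20³ = 616/125 kN
  M_A = Pab²/L² = 14·12·8²/20² = 672/25 kN·m
  R_B = Pa²(a+3b)/L³ = 14·12²·(12+3·8)/20³ = 1134/125 kN
  M_B = -Pa²b/L² = -14·12²·8/20² = -1008/25 kN·m
Load 4 — applied couple M₀=18 kN·m at a=15 m (b=L-a=5):
  R_A = 6M₀ab/L³ = 6·18·15·5/20³ = 81/80 kN
  M_A = M₀b(2a-b)/L² = 18·5·(2·15-5)/20² = 45/8 kN·m
  R_B = -6M₀ab/L³ = -6·18·15·5/20³ = -81/80 kN
  M_B = M₀a(2b-a)/L² = 18·15·(2·5-15)/20² = -27/8 kN·m
Superposition: R_A = 286137/2000 kN, M_A = 298511/600 kN·m, R_B = 283863/2000 kN, M_B = -298889/600 kN·m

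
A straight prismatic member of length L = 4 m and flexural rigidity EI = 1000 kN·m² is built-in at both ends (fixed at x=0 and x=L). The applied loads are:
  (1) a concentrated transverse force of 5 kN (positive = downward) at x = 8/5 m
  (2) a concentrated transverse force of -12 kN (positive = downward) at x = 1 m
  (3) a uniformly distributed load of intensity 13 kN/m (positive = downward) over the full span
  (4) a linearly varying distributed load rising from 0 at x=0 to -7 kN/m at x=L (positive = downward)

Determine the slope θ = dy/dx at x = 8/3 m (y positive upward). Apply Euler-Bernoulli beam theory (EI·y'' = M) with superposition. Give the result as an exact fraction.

θ(8/3) = 5327/1518750 rad

Load 1 — point force P=5 kN at a=8/5 m (b=L-a=12/5):
  θ_1 = Pa²(L-x)(2bL-(3b+a)(L-x))/(2L³EI)  [x>a] = 5·(8/5)²·(4-(8/3))·(2·(12/5)·4-(3·(12/5)+(8/5))·(4-(8/3)))/(2·4³·1000) = 28/28125 rad
Load 2 — point force P=-12 kN at a=1 m (b=L-a=3):
  θ_2 = Pa²(L-x)(2bL-(3b+a)(L-x))/(2L³EI)  [x>a] = (-12)·1²·(4-(8/3))·(2·3·4-(3·3+1)·(4-(8/3)))/(2·4³·1000) = -1/750 rad
Load 3 — uniform load w=13 kN/m over full span:
  θ_3 = -wx(L-x)(L-2x)/(12EI) = -13·(8/3)·(4-(8/3))·(4-2·(8/3))/(12·1000) = 52/10125 rad
Load 4 — triangular load w₀=-7 kN/m (0→w₀ over full span):
  θ_4 = -w₀(2x(L-x)(L-2x)(x+2L)+x²(L-x)²)/(120LEI) = -(-7)·(2·(8/3)·(4-(8/3))·(4-2·(8/3))·((8/3)+2·4)+(8/3)²·(4-(8/3))²)/(120·4·1000) = -196/151875 rad
Superposition: θ = Σ θ_i = 5327/1518750 rad ≈ 0.003507 rad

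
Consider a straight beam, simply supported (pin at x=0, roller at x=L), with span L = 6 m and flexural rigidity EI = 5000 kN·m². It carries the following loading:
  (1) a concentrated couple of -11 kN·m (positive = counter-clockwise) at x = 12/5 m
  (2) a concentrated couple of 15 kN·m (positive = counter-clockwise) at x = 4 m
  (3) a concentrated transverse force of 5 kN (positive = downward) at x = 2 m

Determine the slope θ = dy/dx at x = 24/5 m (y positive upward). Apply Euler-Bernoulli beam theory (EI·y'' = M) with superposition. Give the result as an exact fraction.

Load 1 — applied couple M₀=-11 kN·m at a=12/5 m (b=L-a=18/5):
  θ_1 = (M₀x²/(2L)-M₀(x-a)+C₁)/EI  [x>a] with C₁=M₀(3b²-L²)/(6L)=-22/25 = ((-11)·(24/5)²/(2·6)-(-11)·((24/5)-(12/5))+(-22/25))/5000 = 11/12500 rad
Load 2 — applied couple M₀=15 kN·m at a=4 m (b=L-a=2):
  θ_2 = (M₀x²/(2L)-M₀(x-a)+C₁)/EI  [x>a] with C₁=M₀(3b²-L²)/(6L)=-10 = (15·(24/5)²/(2·6)-15·((24/5)-4)+(-10))/5000 = 17/12500 rad
Load 3 — point force P=5 kN at a=2 m (b=L-a=4):
  θ_3 = -Pa(2L²-6Lx+3x²+a²)/(6LEI)  [x>a] = -5·2·(2·6²-6·6·(24/5)+3·(24/5)²+2²)/(6·6·5000) = 173/112500 rad
Superposition: θ = Σ θ_i = 17/4500 rad ≈ 0.003778 rad

θ(24/5) = 17/4500 rad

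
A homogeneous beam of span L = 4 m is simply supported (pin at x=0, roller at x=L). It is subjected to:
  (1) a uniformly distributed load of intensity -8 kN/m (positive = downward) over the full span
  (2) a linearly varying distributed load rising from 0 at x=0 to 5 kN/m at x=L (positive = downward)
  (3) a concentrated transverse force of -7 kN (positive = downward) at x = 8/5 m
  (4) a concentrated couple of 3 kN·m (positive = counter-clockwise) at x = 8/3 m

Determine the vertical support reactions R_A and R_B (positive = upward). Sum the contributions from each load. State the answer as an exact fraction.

Load 1 — uniform load w=-8 kN/m over full span:
  R_A = wL/2 = (-8)·4/2 = -16 kN
  R_B = wL/2 = (-8)·4/2 = -16 kN
Load 2 — triangular load w₀=5 kN/m (0→w₀ over full span):
  R_A = w₀L/6 = 5·4/6 = 10/3 kN
  R_B = w₀L/3 = 5·4/3 = 20/3 kN
Load 3 — point force P=-7 kN at a=8/5 m (b=L-a=12/5):
  R_A = Pb/L = (-7)·(12/5)/4 = -21/5 kN
  R_B = Pa/L = (-7)·(8/5)/4 = -14/5 kN
Load 4 — applied couple M₀=3 kN·m at a=8/3 m (b=L-a=4/3):
  R_A = M₀/L = 3/4 kN
  R_B = -M₀/L = -3/4 kN
Superposition: R_A = -967/60 kN, R_B = -773/60 kN

R_A = -967/60 kN, R_B = -773/60 kN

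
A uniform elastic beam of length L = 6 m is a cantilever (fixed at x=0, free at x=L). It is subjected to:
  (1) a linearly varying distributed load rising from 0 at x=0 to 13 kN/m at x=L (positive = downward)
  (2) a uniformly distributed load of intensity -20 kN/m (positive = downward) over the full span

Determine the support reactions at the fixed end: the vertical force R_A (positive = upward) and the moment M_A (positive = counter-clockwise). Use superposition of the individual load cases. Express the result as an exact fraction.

R_A = -81 kN, M_A = -204 kN·m

Load 1 — triangular load w₀=13 kN/m (0→w₀ over full span):
  R_A = w₀L/2 = 13·6/2 = 39 kN
  M_A = w₀L²/3 = 13·6²/3 = 156 kN·m
Load 2 — uniform load w=-20 kN/m over full span:
  R_A = wL = (-20)·6 = -120 kN
  M_A = wL²/2 = (-20)·6²/2 = -360 kN·m
Superposition: R_A = -81 kN, M_A = -204 kN·m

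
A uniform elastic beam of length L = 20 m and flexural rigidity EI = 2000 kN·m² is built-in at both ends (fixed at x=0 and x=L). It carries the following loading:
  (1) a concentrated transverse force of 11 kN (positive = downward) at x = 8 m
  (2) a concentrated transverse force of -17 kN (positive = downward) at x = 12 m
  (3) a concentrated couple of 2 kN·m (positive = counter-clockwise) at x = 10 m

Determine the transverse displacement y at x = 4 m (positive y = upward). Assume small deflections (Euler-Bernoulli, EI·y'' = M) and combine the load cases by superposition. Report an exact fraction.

y(4) = 1639/187500 m

Load 1 — point force P=11 kN at a=8 m (b=L-a=12):
  y_1 = -Pb²x²(3aL-(3a+b)x)/(6L³EI)  [x≤a] = -11·12²·4²·(3·8·20-(3·8+12)·4)/(6·20³·2000) = -1386/15625 m
Load 2 — point force P=-17 kN at a=12 m (b=L-a=8):
  y_2 = -Pb²x²(3aL-(3a+b)x)/(6L³EI)  [x≤a] = -(-17)·8²·4²·(3·12·20-(3·12+8)·4)/(6·20³·2000) = 4624/46875 m
Load 3 — applied couple M₀=2 kN·m at a=10 m (b=L-a=10):
  y_3 = (R_Ax³/6 - M_Ax²/2)/EI  [x≤a] with R_A=3/20, M_A=1/2 = ((3/20)·4³/6 - (1/2)·4²/2)/2000 = -3/2500 m
Superposition: y = Σ y_i = 1639/187500 m ≈ 0.008741 m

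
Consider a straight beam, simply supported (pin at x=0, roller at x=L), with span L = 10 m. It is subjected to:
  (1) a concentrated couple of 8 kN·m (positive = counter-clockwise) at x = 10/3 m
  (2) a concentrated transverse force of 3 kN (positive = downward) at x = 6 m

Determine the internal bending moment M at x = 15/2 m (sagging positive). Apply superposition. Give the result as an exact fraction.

Load 1 — applied couple M₀=8 kN·m at a=10/3 m (b=L-a=20/3):
  M_1 = M₀x/L - M₀  [x>a] = 8·(15/2)/10 - 8 = -2 kN·m
Load 2 — point force P=3 kN at a=6 m (b=L-a=4):
  M_2 = Pa(L-x)/L  [x>a] = 3·6·(10-(15/2))/10 = 9/2 kN·m
Superposition: M = Σ M_i = 5/2 kN·m ≈ 2.500000 kN·m

M(15/2) = 5/2 kN·m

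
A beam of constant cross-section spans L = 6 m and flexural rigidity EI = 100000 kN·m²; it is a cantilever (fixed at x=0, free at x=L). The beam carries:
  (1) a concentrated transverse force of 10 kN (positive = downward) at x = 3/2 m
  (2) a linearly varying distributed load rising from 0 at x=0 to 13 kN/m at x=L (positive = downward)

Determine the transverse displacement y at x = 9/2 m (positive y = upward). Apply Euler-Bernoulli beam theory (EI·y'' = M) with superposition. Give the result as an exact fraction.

y(9/2) = -2727693/256000000 m

Load 1 — point force P=10 kN at a=3/2 m (b=L-a=9/2):
  y_1 = -Pa²(3x-a)/(6EI)  [x>a] = -10·(3/2)²·(3·(9/2)-(3/2))/(6·100000) = -9/20000 m
Load 2 — triangular load w₀=13 kN/m (0→w₀ over full span):
  y_2 = (w₀Lx³/12-w₀L²x²/6-w₀x⁵/(120L))/EI = (13·6·(9/2)³/12-13·6²·(9/2)²/6-13·(9/2)⁵/(120·6))/100000 = -2612493/256000000 m
Superposition: y = Σ y_i = -2727693/256000000 m ≈ -0.010655 m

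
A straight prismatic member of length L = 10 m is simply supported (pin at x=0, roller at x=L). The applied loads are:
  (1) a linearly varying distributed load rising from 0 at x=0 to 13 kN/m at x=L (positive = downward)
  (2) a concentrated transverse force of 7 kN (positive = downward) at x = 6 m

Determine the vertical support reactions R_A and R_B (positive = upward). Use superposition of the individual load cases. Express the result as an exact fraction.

R_A = 367/15 kN, R_B = 713/15 kN

Load 1 — triangular load w₀=13 kN/m (0→w₀ over full span):
  R_A = w₀L/6 = 13·10/6 = 65/3 kN
  R_B = w₀L/3 = 13·10/3 = 130/3 kN
Load 2 — point force P=7 kN at a=6 m (b=L-a=4):
  R_A = Pb/L = 7·4/10 = 14/5 kN
  R_B = Pa/L = 7·6/10 = 21/5 kN
Superposition: R_A = 367/15 kN, R_B = 713/15 kN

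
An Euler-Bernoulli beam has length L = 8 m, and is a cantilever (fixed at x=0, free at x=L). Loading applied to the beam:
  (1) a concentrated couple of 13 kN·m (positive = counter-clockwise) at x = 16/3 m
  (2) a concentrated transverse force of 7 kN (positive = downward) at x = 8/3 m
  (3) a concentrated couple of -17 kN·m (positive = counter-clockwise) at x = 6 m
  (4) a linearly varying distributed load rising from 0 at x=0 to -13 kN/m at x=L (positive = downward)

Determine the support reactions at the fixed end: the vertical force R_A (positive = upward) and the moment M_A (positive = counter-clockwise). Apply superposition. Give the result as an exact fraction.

R_A = -45 kN, M_A = -764/3 kN·m

Load 1 — applied couple M₀=13 kN·m at a=16/3 m (b=L-a=8/3):
  R_A = 0 kN
  M_A = -M₀ = -13 kN·m
Load 2 — point force P=7 kN at a=8/3 m (b=L-a=16/3):
  R_A = P = 7 kN
  M_A = Pa = 7·(8/3) = 56/3 kN·m
Load 3 — applied couple M₀=-17 kN·m at a=6 m (b=L-a=2):
  R_A = 0 kN
  M_A = -M₀ = -(-17) = 17 kN·m
Load 4 — triangular load w₀=-13 kN/m (0→w₀ over full span):
  R_A = w₀L/2 = (-13)·8/2 = -52 kN
  M_A = w₀L²/3 = (-13)·8²/3 = -832/3 kN·m
Superposition: R_A = -45 kN, M_A = -764/3 kN·m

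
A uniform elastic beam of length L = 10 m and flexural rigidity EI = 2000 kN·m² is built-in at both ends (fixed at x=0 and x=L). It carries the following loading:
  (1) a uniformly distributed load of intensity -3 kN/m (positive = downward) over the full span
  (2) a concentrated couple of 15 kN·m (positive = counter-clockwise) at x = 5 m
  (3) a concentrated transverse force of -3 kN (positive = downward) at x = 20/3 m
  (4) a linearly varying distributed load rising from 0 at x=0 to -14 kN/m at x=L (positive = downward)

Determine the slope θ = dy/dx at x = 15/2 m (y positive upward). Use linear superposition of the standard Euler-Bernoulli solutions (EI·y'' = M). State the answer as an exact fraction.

Load 1 — uniform load w=-3 kN/m over full span:
  θ_1 = -wx(L-x)(L-2x)/(12EI) = -(-3)·(15/2)·(10-(15/2))·(10-2·(15/2))/(12·2000) = -3/256 rad
Load 2 — applied couple M₀=15 kN·m at a=5 m (b=L-a=5):
  θ_2 = (R_Ax²/2 - M_Ax - M₀(x-a))/EI  [x>a] with R_A=9/4, M_A=15/4 = ((9/4)·(15/2)²/2 - (15/4)·(15/2) - 15·((15/2)-5))/2000 = -3/2560 rad
Load 3 — point force P=-3 kN at a=20/3 m (b=L-a=10/3):
  θ_3 = Pa²(L-x)(2bL-(3b+a)(L-x))/(2L³EI)  [x>a] = (-3)·(20/3)²·(10-(15/2))·(2·(10/3)·10-(3·(10/3)+(20/3))·(10-(15/2)))/(2·10³·2000) = -1/480 rad
Load 4 — triangular load w₀=-14 kN/m (0→w₀ over full span):
  θ_4 = -w₀(2x(L-x)(L-2x)(x+2L)+x²(L-x)²)/(120LEI) = -(-14)·(2·(15/2)·(10-(15/2))·(10-2·(15/2))·((15/2)+2·10)+(15/2)²·(10-(15/2))²)/(120·10·2000) = -287/10240 rad
Superposition: θ = Σ θ_i = -1321/30720 rad ≈ -0.043001 rad

θ(15/2) = -1321/30720 rad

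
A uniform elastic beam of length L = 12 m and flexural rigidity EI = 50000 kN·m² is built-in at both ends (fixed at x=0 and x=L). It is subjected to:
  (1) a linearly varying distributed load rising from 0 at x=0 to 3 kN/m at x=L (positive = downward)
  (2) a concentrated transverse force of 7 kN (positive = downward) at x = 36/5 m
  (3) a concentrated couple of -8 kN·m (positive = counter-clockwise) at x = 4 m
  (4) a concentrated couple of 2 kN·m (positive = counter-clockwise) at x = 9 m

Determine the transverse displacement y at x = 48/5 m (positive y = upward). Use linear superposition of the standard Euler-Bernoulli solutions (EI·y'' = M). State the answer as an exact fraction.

Load 1 — triangular load w₀=3 kN/m (0→w₀ over full span):
  y_1 = -w₀x²(L-x)²(x+2L)/(120LEI) = -3·(48/5)²·(12-(48/5))²·((48/5)+2·12)/(120·12·50000) = -36288/48828125 m
Load 2 — point force P=7 kN at a=36/5 m (b=L-a=24/5):
  y_2 = -Pa²(L-x)²(3bL-(3b+a)(L-x))/(6L³EI)  [x>a] = -7·(36/5)²·(12-(48/5))²·(3·(24/5)·12-(3·(24/5)+(36/5))·(12-(48/5)))/(6·12³·50000) = -23814/48828125 m
Load 3 — applied couple M₀=-8 kN·m at a=4 m (b=L-a=8):
  y_3 = (R_Ax³/6 - M_Ax²/2 - M₀(x-a)²/2)/EI  [x>a] with R_A=-8/9, M_A=0 = ((-8/9)·(48/5)³/6 - 0·(48/5)²/2 - (-8)·((48/5)-4)²/2)/50000 = -44/390625 m
Load 4 — applied couple M₀=2 kN·m at a=9 m (b=L-a=3):
  y_4 = (R_Ax³/6 - M_Ax²/2 - M₀(x-a)²/2)/EI  [x>a] with R_A=3/16, M_A=5/8 = ((3/16)·(48/5)³/6 - (5/8)·(48/5)²/2 - 2·((48/5)-9)²/2)/50000 = -189/6250000 m
Superposition: y = Σ y_i = -1073257/781250000 m ≈ -0.001374 m

y(48/5) = -1073257/781250000 m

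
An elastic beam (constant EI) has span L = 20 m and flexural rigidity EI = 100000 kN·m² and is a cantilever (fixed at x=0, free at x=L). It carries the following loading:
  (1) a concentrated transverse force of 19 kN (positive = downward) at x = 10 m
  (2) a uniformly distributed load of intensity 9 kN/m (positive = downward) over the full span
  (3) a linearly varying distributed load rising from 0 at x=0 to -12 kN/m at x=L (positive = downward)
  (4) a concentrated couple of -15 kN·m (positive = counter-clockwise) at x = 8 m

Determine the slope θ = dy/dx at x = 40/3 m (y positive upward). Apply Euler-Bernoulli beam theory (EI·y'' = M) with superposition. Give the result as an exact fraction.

θ(40/3) = -9467/810000 rad

Load 1 — point force P=19 kN at a=10 m (b=L-a=10):
  θ_1 = -Pa²/(2EI)  [x>a] = -19·10²/(2·100000) = -19/2000 rad
Load 2 — uniform load w=9 kN/m over full span:
  θ_2 = -wx(x²-3Lx+3L²)/(6EI) = -9·(40/3)·((40/3)²-3·20·(40/3)+3·20²)/(6·100000) = -26/225 rad
Load 3 — triangular load w₀=-12 kN/m (0→w₀ over full span):
  θ_3 = (w₀Lx²/4-w₀L²x/3-w₀x⁴/(24L))/EI = ((-12)·20·(40/3)²/4-(-12)·20²·(40/3)/3-(-12)·(40/3)⁴/(24·20))/100000 = 232/2025 rad
Load 4 — applied couple M₀=-15 kN·m at a=8 m (b=L-a=12):
  θ_4 = M₀a/EI  [x>a] = (-15)·8/100000 = -3/2500 rad
Superposition: θ = Σ θ_i = -9467/810000 rad ≈ -0.011688 rad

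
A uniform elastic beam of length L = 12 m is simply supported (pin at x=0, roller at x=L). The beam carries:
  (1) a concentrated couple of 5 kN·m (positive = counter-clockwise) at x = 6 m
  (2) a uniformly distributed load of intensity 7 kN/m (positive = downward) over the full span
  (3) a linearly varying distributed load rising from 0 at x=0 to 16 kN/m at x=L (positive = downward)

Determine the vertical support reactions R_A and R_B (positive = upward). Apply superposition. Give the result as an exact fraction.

R_A = 893/12 kN, R_B = 1267/12 kN

Load 1 — applied couple M₀=5 kN·m at a=6 m (b=L-a=6):
  R_A = M₀/L = 5/12 kN
  R_B = -M₀/L = -5/12 kN
Load 2 — uniform load w=7 kN/m over full span:
  R_A = wL/2 = 7·12/2 = 42 kN
  R_B = wL/2 = 7·12/2 = 42 kN
Load 3 — triangular load w₀=16 kN/m (0→w₀ over full span):
  R_A = w₀L/6 = 16·12/6 = 32 kN
  R_B = w₀L/3 = 16·12/3 = 64 kN
Superposition: R_A = 893/12 kN, R_B = 1267/12 kN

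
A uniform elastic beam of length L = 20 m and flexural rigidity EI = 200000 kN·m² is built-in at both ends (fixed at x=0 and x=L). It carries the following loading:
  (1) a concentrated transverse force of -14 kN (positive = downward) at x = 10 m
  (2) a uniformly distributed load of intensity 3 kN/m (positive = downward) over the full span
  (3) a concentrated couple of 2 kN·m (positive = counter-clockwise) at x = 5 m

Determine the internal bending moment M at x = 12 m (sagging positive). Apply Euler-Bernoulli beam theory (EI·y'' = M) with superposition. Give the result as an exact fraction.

Load 1 — point force P=-14 kN at a=10 m (b=L-a=10):
  M_1 = Pa²(a+3b)(L-x)/L³ - Pa²b/L²  [x>a] = (-14)·10²·(10+3·10)·(20-12)/20³ - (-14)·10²·10/20² = -21 kN·m
Load 2 — uniform load w=3 kN/m over full span:
  M_2 = wLx/2 - wL²/12 - wx²/2 = 3·20·12/2 - 3·20²/12 - 3·12²/2 = 44 kN·m
Load 3 — applied couple M₀=2 kN·m at a=5 m (b=L-a=15):
  M_3 = R_Ax - M_A - M₀  [x>a] with R_A=9/80, M_A=-3/8 = (9/80)·12 - (-3/8) - 2 = -11/40 kN·m
Superposition: M = Σ M_i = 909/40 kN·m ≈ 22.725000 kN·m

M(12) = 909/40 kN·m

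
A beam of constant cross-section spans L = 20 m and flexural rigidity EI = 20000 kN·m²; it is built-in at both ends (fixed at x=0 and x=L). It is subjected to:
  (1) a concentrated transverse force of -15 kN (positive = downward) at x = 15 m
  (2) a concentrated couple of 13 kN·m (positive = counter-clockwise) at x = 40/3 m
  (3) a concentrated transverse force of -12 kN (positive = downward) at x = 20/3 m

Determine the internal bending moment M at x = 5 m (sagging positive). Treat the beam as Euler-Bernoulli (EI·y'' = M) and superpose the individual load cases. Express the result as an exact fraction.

M(5) = -1885/288 kN·m

Load 1 — point force P=-15 kN at a=15 m (b=L-a=5):
  M_1 = Pb²(3a+b)x/L³ - Pab²/L²  [x≤a] = (-15)·5²·(3·15+5)·5/20³ - (-15)·15·5²/20² = 75/32 kN·m
Load 2 — applied couple M₀=13 kN·m at a=40/3 m (b=L-a=20/3):
  M_2 = R_Ax - M_A  [x≤a] with R_A=13/15, M_A=13/3 = (13/15)·5 - (13/3) = 0 kN·m
Load 3 — point force P=-12 kN at a=20/3 m (b=L-a=40/3):
  M_3 = Pb²(3a+b)x/L³ - Pab²/L²  [x≤a] = (-12)·(40/3)²·(3·(20/3)+(40/3))·5/20³ - (-12)·(20/3)·(40/3)²/20² = -80/9 kN·m
Superposition: M = Σ M_i = -1885/288 kN·m ≈ -6.545139 kN·m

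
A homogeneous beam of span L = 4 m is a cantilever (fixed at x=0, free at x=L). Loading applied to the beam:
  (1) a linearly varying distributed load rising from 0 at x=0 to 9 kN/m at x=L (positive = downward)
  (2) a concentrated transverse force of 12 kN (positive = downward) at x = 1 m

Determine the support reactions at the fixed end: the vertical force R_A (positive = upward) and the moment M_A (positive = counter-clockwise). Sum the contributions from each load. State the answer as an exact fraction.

Load 1 — triangular load w₀=9 kN/m (0→w₀ over full span):
  R_A = w₀L/2 = 9·4/2 = 18 kN
  M_A = w₀L²/3 = 9·4²/3 = 48 kN·m
Load 2 — point force P=12 kN at a=1 m (b=L-a=3):
  R_A = P = 12 kN
  M_A = Pa = 12·1 = 12 kN·m
Superposition: R_A = 30 kN, M_A = 60 kN·m

R_A = 30 kN, M_A = 60 kN·m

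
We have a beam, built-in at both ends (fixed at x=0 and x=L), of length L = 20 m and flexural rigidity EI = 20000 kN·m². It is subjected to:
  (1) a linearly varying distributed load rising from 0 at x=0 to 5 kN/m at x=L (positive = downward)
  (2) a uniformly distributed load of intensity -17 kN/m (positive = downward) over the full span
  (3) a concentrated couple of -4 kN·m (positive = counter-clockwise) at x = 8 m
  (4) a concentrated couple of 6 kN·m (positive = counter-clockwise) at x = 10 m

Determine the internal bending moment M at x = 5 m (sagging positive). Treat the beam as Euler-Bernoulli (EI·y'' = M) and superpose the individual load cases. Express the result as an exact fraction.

M(5) = -40751/600 kN·m

Load 1 — triangular load w₀=5 kN/m (0→w₀ over full span):
  M_1 = 3w₀Lx/20 - w₀L²/30 - w₀x³/(6L) = 3·5·20·5/20 - 5·20²/30 - 5·5³/(6·20) = 25/8 kN·m
Load 2 — uniform load w=-17 kN/m over full span:
  M_2 = wLx/2 - wL²/12 - wx²/2 = (-17)·20·5/2 - (-17)·20²/12 - (-17)·5²/2 = -425/6 kN·m
Load 3 — applied couple M₀=-4 kN·m at a=8 m (b=L-a=12):
  M_3 = R_Ax - M_A  [x≤a] with R_A=-36/125, M_A=-12/25 = (-36/125)·5 - (-12/25) = -24/25 kN·m
Load 4 — applied couple M₀=6 kN·m at a=10 m (b=L-a=10):
  M_4 = R_Ax - M_A  [x≤a] with R_A=9/20, M_A=3/2 = (9/20)·5 - (3/2) = 3/4 kN·m
Superposition: M = Σ M_i = -40751/600 kN·m ≈ -67.918333 kN·m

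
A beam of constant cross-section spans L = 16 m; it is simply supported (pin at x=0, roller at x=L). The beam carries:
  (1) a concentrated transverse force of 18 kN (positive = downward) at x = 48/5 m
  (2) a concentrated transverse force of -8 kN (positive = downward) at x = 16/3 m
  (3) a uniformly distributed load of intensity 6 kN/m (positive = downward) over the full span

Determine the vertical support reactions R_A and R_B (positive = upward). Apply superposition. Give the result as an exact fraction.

R_A = 748/15 kN, R_B = 842/15 kN

Load 1 — point force P=18 kN at a=48/5 m (b=L-a=32/5):
  R_A = Pb/L = 18·(32/5)/16 = 36/5 kN
  R_B = Pa/L = 18·(48/5)/16 = 54/5 kN
Load 2 — point force P=-8 kN at a=16/3 m (b=L-a=32/3):
  R_A = Pb/L = (-8)·(32/3)/16 = -16/3 kN
  R_B = Pa/L = (-8)·(16/3)/16 = -8/3 kN
Load 3 — uniform load w=6 kN/m over full span:
  R_A = wL/2 = 6·16/2 = 48 kN
  R_B = wL/2 = 6·16/2 = 48 kN
Superposition: R_A = 748/15 kN, R_B = 842/15 kN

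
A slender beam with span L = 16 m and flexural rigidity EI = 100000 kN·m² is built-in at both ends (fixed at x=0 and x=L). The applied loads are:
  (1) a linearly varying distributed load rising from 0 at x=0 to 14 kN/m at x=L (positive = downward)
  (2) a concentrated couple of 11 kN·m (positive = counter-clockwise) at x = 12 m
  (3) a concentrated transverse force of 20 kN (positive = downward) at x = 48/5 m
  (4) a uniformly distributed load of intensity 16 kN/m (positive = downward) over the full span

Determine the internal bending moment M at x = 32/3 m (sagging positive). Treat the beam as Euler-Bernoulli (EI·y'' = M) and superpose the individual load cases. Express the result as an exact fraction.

Load 1 — triangular load w₀=14 kN/m (0→w₀ over full span):
  M_1 = 3w₀Lx/20 - w₀L²/30 - w₀x³/(6L) = 3·14·16·(32/3)/20 - 14·16²/30 - 14·(32/3)³/(6·16) = 25088/405 kN·m
Load 2 — applied couple M₀=11 kN·m at a=12 m (b=L-a=4):
  M_2 = R_Ax - M_A  [x≤a] with R_A=99/128, M_A=55/16 = (99/128)·(32/3) - (55/16) = 77/16 kN·m
Load 3 — point force P=20 kN at a=48/5 m (b=L-a=32/5):
  M_3 = Pa²(a+3b)(L-x)/L³ - Pa²b/L²  [x>a] = 20·(48/5)²·((48/5)+3·(32/5))·(16-(32/3))/16³ - 20·(48/5)²·(32/5)/16² = 576/25 kN·m
Load 4 — uniform load w=16 kN/m over full span:
  M_4 = wLx/2 - wL²/12 - wx²/2 = 16·16·(32/3)/2 - 16·16²/12 - 16·(32/3)²/2 = 1024/9 kN·m
Superposition: M = Σ M_i = 6595861/32400 kN·m ≈ 203.575957 kN·m

M(32/3) = 6595861/32400 kN·m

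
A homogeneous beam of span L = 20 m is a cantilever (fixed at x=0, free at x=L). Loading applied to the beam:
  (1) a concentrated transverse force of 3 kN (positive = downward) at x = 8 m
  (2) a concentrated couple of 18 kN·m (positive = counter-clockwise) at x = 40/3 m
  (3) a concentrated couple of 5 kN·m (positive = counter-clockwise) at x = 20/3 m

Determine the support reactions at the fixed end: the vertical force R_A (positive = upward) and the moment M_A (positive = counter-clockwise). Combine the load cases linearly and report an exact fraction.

Load 1 — point force P=3 kN at a=8 m (b=L-a=12):
  R_A = P = 3 kN
  M_A = Pa = 3·8 = 24 kN·m
Load 2 — applied couple M₀=18 kN·m at a=40/3 m (b=L-a=20/3):
  R_A = 0 kN
  M_A = -M₀ = -18 kN·m
Load 3 — applied couple M₀=5 kN·m at a=20/3 m (b=L-a=40/3):
  R_A = 0 kN
  M_A = -M₀ = -5 kN·m
Superposition: R_A = 3 kN, M_A = 1 kN·m

R_A = 3 kN, M_A = 1 kN·m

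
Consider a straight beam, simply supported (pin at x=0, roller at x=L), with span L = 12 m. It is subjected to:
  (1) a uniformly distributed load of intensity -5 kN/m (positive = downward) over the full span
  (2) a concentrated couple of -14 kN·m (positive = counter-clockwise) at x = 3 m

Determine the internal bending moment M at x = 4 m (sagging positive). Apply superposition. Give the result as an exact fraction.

M(4) = -212/3 kN·m

Load 1 — uniform load w=-5 kN/m over full span:
  M_1 = wx(L-x)/2 = (-5)·4·(12-4)/2 = -80 kN·m
Load 2 — applied couple M₀=-14 kN·m at a=3 m (b=L-a=9):
  M_2 = M₀x/L - M₀  [x>a] = (-14)·4/12 - (-14) = 28/3 kN·m
Superposition: M = Σ M_i = -212/3 kN·m ≈ -70.666667 kN·m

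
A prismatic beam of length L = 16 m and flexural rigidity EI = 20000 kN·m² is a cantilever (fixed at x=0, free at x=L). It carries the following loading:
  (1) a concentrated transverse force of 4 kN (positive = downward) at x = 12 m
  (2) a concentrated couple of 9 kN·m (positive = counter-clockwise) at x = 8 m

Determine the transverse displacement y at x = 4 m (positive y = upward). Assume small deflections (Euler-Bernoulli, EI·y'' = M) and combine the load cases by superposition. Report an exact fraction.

Load 1 — point force P=4 kN at a=12 m (b=L-a=4):
  y_1 = -Px²(3a-x)/(6EI)  [x≤a] = -4·4²·(3·12-4)/(6·20000) = -32/1875 m
Load 2 — applied couple M₀=9 kN·m at a=8 m (b=L-a=8):
  y_2 = M₀x²/(2EI)  [x≤a] = 9·4²/(2·20000) = 9/2500 m
Superposition: y = Σ y_i = -101/7500 m ≈ -0.013467 m

y(4) = -101/7500 m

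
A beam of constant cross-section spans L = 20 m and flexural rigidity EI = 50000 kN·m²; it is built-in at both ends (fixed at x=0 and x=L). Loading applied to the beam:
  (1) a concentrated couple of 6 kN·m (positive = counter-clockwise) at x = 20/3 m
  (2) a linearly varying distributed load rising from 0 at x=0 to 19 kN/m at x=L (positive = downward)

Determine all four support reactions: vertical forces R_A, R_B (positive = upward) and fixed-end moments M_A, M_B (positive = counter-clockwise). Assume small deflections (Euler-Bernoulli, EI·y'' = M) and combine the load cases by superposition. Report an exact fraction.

Load 1 — applied couple M₀=6 kN·m at a=20/3 m (b=L-a=40/3):
  R_A = 6M₀ab/L³ = 6·6·(20/3)·(40/3)/20³ = 2/5 kN
  M_A = M₀b(2a-b)/L² = 6·(40/3)·(2·(20/3)-(40/3))/20² = 0 kN·m
  R_B = -6M₀ab/L³ = -6·6·(20/3)·(40/3)/20³ = -2/5 kN
  M_B = M₀a(2b-a)/L² = 6·(20/3)·(2·(40/3)-(20/3))/20² = 2 kN·m
Load 2 — triangular load w₀=19 kN/m (0→w₀ over full span):
  R_A = 3w₀L/20 = 3·19·20/20 = 57 kN
  M_A = w₀L²/30 = 19·20²/30 = 760/3 kN·m
  R_B = 7w₀L/20 = 7·19·20/20 = 133 kN
  M_B = -w₀L²/20 = -19·20²/20 = -380 kN·m
Superposition: R_A = 287/5 kN, M_A = 760/3 kN·m, R_B = 663/5 kN, M_B = -378 kN·m

R_A = 287/5 kN, M_A = 760/3 kN·m, R_B = 663/5 kN, M_B = -378 kN·m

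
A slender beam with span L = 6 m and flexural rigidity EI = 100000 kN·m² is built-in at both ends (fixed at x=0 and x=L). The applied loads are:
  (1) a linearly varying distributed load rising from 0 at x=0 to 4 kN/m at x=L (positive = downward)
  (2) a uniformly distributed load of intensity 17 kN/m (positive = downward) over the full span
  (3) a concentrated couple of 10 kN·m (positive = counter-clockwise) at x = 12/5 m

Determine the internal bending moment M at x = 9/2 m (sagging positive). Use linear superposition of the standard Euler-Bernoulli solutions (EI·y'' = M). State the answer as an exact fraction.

Load 1 — triangular load w₀=4 kN/m (0→w₀ over full span):
  M_1 = 3w₀Lx/20 - w₀L²/30 - w₀x³/(6L) = 3·4·6·(9/2)/20 - 4·6²/30 - 4·(9/2)³/(6·6) = 51/40 kN·m
Load 2 — uniform load w=17 kN/m over full span:
  M_2 = wLx/2 - wL²/12 - wx²/2 = 17·6·(9/2)/2 - 17·6²/12 - 17·(9/2)²/2 = 51/8 kN·m
Load 3 — applied couple M₀=10 kN·m at a=12/5 m (b=L-a=18/5):
  M_3 = R_Ax - M_A - M₀  [x>a] with R_A=12/5, M_A=6/5 = (12/5)·(9/2) - (6/5) - 10 = -2/5 kN·m
Superposition: M = Σ M_i = 29/4 kN·m ≈ 7.250000 kN·m

M(9/2) = 29/4 kN·m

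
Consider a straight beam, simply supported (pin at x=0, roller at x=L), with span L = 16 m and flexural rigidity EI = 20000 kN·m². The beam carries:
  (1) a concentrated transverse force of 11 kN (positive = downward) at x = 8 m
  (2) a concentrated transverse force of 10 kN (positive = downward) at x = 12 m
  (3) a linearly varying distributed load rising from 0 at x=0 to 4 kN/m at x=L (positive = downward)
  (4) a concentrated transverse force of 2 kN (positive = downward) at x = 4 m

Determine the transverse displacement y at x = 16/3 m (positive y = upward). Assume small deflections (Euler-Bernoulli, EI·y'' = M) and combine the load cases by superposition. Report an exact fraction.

y(16/3) = -514/3645 m

Load 1 — point force P=11 kN at a=8 m (b=L-a=8):
  y_1 = -Pbx(L²-b²-x²)/(6LEI)  [x≤a] = -11·8·(16/3)·(16²-8²-(16/3)²)/(6·16·20000) = -2024/50625 m
Load 2 — point force P=10 kN at a=12 m (b=L-a=4):
  y_2 = -Pbx(L²-b²-x²)/(6LEI)  [x≤a] = -10·4·(16/3)·(16²-4²-(16/3)²)/(6·16·20000) = -238/10125 m
Load 3 — triangular load w₀=4 kN/m (0→w₀ over full span):
  y_3 = -w₀x(7L⁴-10L²x²+3x⁴)/(360LEI) = -4·(16/3)·(7·16⁴-10·16²·(16/3)²+3·(16/3)⁴)/(360·16·20000) = -32768/455625 m
Load 4 — point force P=2 kN at a=4 m (b=L-a=12):
  y_4 = -Pa(L-x)(2Lx-a²-x²)/(6LEI)  [x>a] = -2·4·(16-(16/3))·(2·16·(16/3)-4²-(16/3)²)/(6·16·20000) = -284/50625 m
Superposition: y = Σ y_i = -514/3645 m ≈ -0.141015 m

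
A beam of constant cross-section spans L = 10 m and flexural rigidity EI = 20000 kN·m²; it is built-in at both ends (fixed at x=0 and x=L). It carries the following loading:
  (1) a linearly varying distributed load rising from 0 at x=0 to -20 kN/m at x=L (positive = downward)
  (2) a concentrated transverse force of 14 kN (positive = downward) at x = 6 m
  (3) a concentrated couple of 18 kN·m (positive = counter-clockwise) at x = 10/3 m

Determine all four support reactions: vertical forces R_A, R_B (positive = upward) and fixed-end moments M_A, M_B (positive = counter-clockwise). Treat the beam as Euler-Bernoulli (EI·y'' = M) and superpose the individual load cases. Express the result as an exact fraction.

R_A = -2834/125 kN, M_A = -3992/75 kN·m, R_B = -7916/125 kN, M_B = 2146/25 kN·m

Load 1 — triangular load w₀=-20 kN/m (0→w₀ over full span):
  R_A = 3w₀L/20 = 3·(-20)·10/20 = -30 kN
  M_A = w₀L²/30 = (-20)·10²/30 = -200/3 kN·m
  R_B = 7w₀L/20 = 7·(-20)·10/20 = -70 kN
  M_B = -w₀L²/20 = -(-20)·10²/20 = 100 kN·m
Load 2 — point force P=14 kN at a=6 m (b=L-a=4):
  R_A = Pb²(3a+b)/L³ = 14·4²·(3·6+4)/10³ = 616/125 kN
  M_A = Pab²/L² = 14·6·4²/10² = 336/25 kN·m
  R_B = Pa²(a+3b)/L³ = 14·6²·(6+3·4)/10³ = 1134/125 kN
  M_B = -Pa²b/L² = -14·6²·4/10² = -504/25 kN·m
Load 3 — applied couple M₀=18 kN·m at a=10/3 m (b=L-a=20/3):
  R_A = 6M₀ab/L³ = 6·18·(10/3)·(20/3)/10³ = 12/5 kN
  M_A = M₀b(2a-b)/L² = 18·(20/3)·(2·(10/3)-(20/3))/10² = 0 kN·m
  R_B = -6M₀ab/L³ = -6·18·(10/3)·(20/3)/10³ = -12/5 kN
  M_B = M₀a(2b-a)/L² = 18·(10/3)·(2·(20/3)-(10/3))/10² = 6 kN·m
Superposition: R_A = -2834/125 kN, M_A = -3992/75 kN·m, R_B = -7916/125 kN, M_B = 2146/25 kN·m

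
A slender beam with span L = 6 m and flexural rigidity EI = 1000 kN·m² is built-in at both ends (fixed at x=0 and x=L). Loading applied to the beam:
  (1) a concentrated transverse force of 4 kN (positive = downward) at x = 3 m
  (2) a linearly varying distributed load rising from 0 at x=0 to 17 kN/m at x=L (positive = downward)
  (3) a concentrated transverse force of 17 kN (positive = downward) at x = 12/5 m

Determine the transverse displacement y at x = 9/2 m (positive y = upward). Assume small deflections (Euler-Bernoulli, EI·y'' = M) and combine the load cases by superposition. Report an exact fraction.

y(9/2) = -14157/512000 m

Load 1 — point force P=4 kN at a=3 m (b=L-a=3):
  y_1 = -Pa²(L-x)²(3bL-(3b+a)(L-x))/(6L³EI)  [x>a] = -4·3²·(6-(9/2))²·(3·3·6-(3·3+3)·(6-(9/2)))/(6·6³·1000) = -9/4000 m
Load 2 — triangular load w₀=17 kN/m (0→w₀ over full span):
  y_2 = -w₀x²(L-x)²(x+2L)/(120LEI) = -17·(9/2)²·(6-(9/2))²·((9/2)+2·6)/(120·6·1000) = -45441/2560000 m
Load 3 — point force P=17 kN at a=12/5 m (b=L-a=18/5):
  y_3 = -Pa²(L-x)²(3bL-(3b+a)(L-x))/(6L³EI)  [x>a] = -17·(12/5)²·(6-(9/2))²·(3·(18/5)·6-(3·(18/5)+(12/5))·(6-(9/2)))/(6·6³·1000) = -153/20000 m
Superposition: y = Σ y_i = -14157/512000 m ≈ -0.027650 m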